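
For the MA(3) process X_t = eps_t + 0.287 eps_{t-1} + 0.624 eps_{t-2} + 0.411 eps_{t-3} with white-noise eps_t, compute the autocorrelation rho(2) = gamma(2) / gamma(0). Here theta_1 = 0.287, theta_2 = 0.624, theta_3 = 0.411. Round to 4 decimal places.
\rho(2) = 0.4522

For an MA(q) process with theta_0 = 1, the autocovariance is
  gamma(k) = sigma^2 * sum_{i=0..q-k} theta_i * theta_{i+k},
and rho(k) = gamma(k) / gamma(0). Sigma^2 cancels.
  numerator   = (1)*(0.624) + (0.287)*(0.411) = 0.741957.
  denominator = (1)^2 + (0.287)^2 + (0.624)^2 + (0.411)^2 = 1.640666.
  rho(2) = 0.741957 / 1.640666 = 0.4522.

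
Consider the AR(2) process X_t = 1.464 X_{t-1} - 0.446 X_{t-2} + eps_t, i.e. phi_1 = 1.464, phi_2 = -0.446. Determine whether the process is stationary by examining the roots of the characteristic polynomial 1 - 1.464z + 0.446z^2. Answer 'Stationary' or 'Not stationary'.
\text{Not stationary}

The AR(p) characteristic polynomial is P(z) = 1 - 1.464z + 0.446z^2.
Stationarity requires all roots to lie outside the unit circle, i.e. |z| > 1 for every root.
Set 1 + (-1.464) z + (0.446) z^2 = 0, i.e. a z^2 + b z + c = 0 with a = 0.446, b = -1.464, c = 1.
Discriminant D = b^2 - 4ac = (-1.464)^2 - 4*(0.446)*1 = 2.143296 - (1.784) = 0.359296.
D >= 0, so the roots are real: z = (-b +/- sqrt(D)) / (2a) = (1.464 +/- 0.599413) / (0.892).
  z_1 = (1.464 + 0.599413) / (0.892) = 2.3132,   |z_1| = 2.3132.
  z_2 = (1.464 - 0.599413) / (0.892) = 0.9693,   |z_2| = 0.9693.
Moduli of all roots: 2.3132, 0.9693.
All moduli strictly greater than 1? No.
Verdict: Not stationary.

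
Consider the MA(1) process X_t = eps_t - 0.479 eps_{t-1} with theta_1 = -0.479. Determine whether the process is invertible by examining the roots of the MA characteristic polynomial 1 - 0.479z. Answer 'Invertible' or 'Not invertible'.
\text{Invertible}

The MA(q) characteristic polynomial is P(z) = 1 - 0.479z.
Invertibility requires all roots to lie outside the unit circle, i.e. |z| > 1 for every root.
This is linear in z: 1 + (-0.479) z = 0  =>  z = -1/(-0.479) = 2.087683,  |z| = 2.087683.
Moduli of all roots: 2.0877.
All moduli strictly greater than 1? Yes.
Verdict: Invertible.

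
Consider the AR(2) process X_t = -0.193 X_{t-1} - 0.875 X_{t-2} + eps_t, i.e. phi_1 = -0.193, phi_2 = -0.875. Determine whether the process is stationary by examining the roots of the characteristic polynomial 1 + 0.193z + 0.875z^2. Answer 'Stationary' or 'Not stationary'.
\text{Stationary}

The AR(p) characteristic polynomial is P(z) = 1 + 0.193z + 0.875z^2.
Stationarity requires all roots to lie outside the unit circle, i.e. |z| > 1 for every root.
Set 1 + (0.193) z + (0.875) z^2 = 0, i.e. a z^2 + b z + c = 0 with a = 0.875, b = 0.193, c = 1.
Discriminant D = b^2 - 4ac = (0.193)^2 - 4*(0.875)*1 = 0.037249 - (3.5) = -3.462751.
D < 0, so the roots are the complex-conjugate pair z = (-b +/- i sqrt(-D)) / (2a) = -0.1103 +/- 1.0633i.
For a conjugate pair |z|^2 = z * conj(z) = (product of roots) = c/a = 1/(0.875) = 1.142857, so |z| = sqrt(1.142857) = 1.069 for both roots.
Moduli of all roots: 1.0690, 1.0690.
All moduli strictly greater than 1? Yes.
Verdict: Stationary.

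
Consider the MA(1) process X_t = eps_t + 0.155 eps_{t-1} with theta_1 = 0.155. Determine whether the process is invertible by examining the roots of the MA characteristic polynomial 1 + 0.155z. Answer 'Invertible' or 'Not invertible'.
\text{Invertible}

The MA(q) characteristic polynomial is P(z) = 1 + 0.155z.
Invertibility requires all roots to lie outside the unit circle, i.e. |z| > 1 for every root.
This is linear in z: 1 + (0.155) z = 0  =>  z = -1/(0.155) = -6.451613,  |z| = 6.451613.
Moduli of all roots: 6.4516.
All moduli strictly greater than 1? Yes.
Verdict: Invertible.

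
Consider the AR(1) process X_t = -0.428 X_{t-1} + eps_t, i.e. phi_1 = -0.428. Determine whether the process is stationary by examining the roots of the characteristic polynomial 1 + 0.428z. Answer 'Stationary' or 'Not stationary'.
\text{Stationary}

The AR(p) characteristic polynomial is P(z) = 1 + 0.428z.
Stationarity requires all roots to lie outside the unit circle, i.e. |z| > 1 for every root.
This is linear in z: 1 + (0.428) z = 0  =>  z = -1/(0.428) = -2.336449,  |z| = 2.336449.
Moduli of all roots: 2.3364.
All moduli strictly greater than 1? Yes.
Verdict: Stationary.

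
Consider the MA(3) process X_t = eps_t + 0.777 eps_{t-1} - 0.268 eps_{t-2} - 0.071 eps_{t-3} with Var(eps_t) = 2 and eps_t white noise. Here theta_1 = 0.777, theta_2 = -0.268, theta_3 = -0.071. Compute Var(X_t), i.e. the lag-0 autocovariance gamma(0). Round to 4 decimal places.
\gamma(0) = 3.3612

For an MA(q) process X_t = eps_t + sum_i theta_i eps_{t-i} with
Var(eps_t) = sigma^2, the variance is
  gamma(0) = sigma^2 * (1 + sum_i theta_i^2).
  sum_i theta_i^2 = (0.777)^2 + (-0.268)^2 + (-0.071)^2 = 0.603729 + 0.071824 + 0.005041 = 0.680594.
  gamma(0) = 2 * (1 + 0.680594) = 2 * 1.680594 = 3.361188, which rounds to 3.3612.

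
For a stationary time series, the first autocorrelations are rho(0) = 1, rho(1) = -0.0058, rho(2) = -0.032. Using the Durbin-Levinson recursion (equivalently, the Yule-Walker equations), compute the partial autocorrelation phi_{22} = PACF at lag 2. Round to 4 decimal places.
\phi_{22} = -0.0320

The PACF at lag k is phi_{kk}, the last component of the solution
to the Yule-Walker system G_k phi = r_k where
  (G_k)_{ij} = rho(|i - j|), (r_k)_i = rho(i), i,j = 1..k.
Equivalently, Durbin-Levinson gives phi_{kk} iteratively:
  phi_{11} = rho(1)
  phi_{kk} = [rho(k) - sum_{j=1..k-1} phi_{k-1,j} rho(k-j)]
            / [1 - sum_{j=1..k-1} phi_{k-1,j} rho(j)],
  phi_{k,j} = phi_{k-1,j} - phi_{kk} phi_{k-1,k-j},  j = 1..k-1.
Step k = 1:
  phi_11 = rho(1) = -0.0058.
Step k = 2:
  phi_22 = [rho(2) - phi_11 rho(1)] / [1 - phi_11 rho(1)] = [-0.032 - (-0.0058)(-0.0058)] / [1 - (-0.0058)(-0.0058)]
         = -0.03203364 / 0.99996636 = -0.032.
Therefore phi_{22} = -0.0320.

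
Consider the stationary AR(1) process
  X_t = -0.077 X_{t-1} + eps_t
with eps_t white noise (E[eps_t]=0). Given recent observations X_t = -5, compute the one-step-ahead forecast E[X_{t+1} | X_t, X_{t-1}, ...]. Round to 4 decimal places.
E[X_{t+1} \mid \mathcal F_t] = 0.3850

For an AR(p) model X_t = c + sum_i phi_i X_{t-i} + eps_t, the
one-step-ahead conditional mean is
  E[X_{t+1} | X_t, ...] = c + sum_i phi_i X_{t+1-i}.
Substitute known values:
  E[X_{t+1} | ...] = (-0.077) * (-5)
                   = 0.3850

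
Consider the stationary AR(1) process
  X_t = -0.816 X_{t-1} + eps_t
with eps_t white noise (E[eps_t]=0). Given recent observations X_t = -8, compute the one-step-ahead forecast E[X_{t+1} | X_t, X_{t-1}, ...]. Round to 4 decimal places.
E[X_{t+1} \mid \mathcal F_t] = 6.5280

For an AR(p) model X_t = c + sum_i phi_i X_{t-i} + eps_t, the
one-step-ahead conditional mean is
  E[X_{t+1} | X_t, ...] = c + sum_i phi_i X_{t+1-i}.
Substitute known values:
  E[X_{t+1} | ...] = (-0.816) * (-8)
                   = 6.5280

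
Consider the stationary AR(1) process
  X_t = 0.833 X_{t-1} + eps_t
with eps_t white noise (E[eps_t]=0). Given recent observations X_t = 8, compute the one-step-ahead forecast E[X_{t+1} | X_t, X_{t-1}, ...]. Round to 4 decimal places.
E[X_{t+1} \mid \mathcal F_t] = 6.6640

For an AR(p) model X_t = c + sum_i phi_i X_{t-i} + eps_t, the
one-step-ahead conditional mean is
  E[X_{t+1} | X_t, ...] = c + sum_i phi_i X_{t+1-i}.
Substitute known values:
  E[X_{t+1} | ...] = (0.833) * (8)
                   = 6.6640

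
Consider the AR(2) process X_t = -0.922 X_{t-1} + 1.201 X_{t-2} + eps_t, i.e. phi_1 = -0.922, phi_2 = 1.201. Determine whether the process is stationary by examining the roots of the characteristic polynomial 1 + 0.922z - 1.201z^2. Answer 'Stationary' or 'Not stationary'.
\text{Not stationary}

The AR(p) characteristic polynomial is P(z) = 1 + 0.922z - 1.201z^2.
Stationarity requires all roots to lie outside the unit circle, i.e. |z| > 1 for every root.
Set 1 + (0.922) z + (-1.201) z^2 = 0, i.e. a z^2 + b z + c = 0 with a = -1.201, b = 0.922, c = 1.
Discriminant D = b^2 - 4ac = (0.922)^2 - 4*(-1.201)*1 = 0.850084 - (-4.804) = 5.654084.
D >= 0, so the roots are real: z = (-b +/- sqrt(D)) / (2a) = (-0.922 +/- 2.377832) / (-2.402).
  z_1 = (-0.922 + 2.377832) / (-2.402) = -0.6061,   |z_1| = 0.6061.
  z_2 = (-0.922 - 2.377832) / (-2.402) = 1.3738,   |z_2| = 1.3738.
Moduli of all roots: 0.6061, 1.3738.
All moduli strictly greater than 1? No.
Verdict: Not stationary.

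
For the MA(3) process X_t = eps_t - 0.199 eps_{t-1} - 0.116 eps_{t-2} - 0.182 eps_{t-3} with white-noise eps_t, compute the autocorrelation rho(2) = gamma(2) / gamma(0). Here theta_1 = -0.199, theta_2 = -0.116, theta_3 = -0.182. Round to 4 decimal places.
\rho(2) = -0.0735

For an MA(q) process with theta_0 = 1, the autocovariance is
  gamma(k) = sigma^2 * sum_{i=0..q-k} theta_i * theta_{i+k},
and rho(k) = gamma(k) / gamma(0). Sigma^2 cancels.
  numerator   = (1)*(-0.116) + (-0.199)*(-0.182) = -0.079782.
  denominator = (1)^2 + (-0.199)^2 + (-0.116)^2 + (-0.182)^2 = 1.086181.
  rho(2) = -0.079782 / 1.086181 = -0.0735.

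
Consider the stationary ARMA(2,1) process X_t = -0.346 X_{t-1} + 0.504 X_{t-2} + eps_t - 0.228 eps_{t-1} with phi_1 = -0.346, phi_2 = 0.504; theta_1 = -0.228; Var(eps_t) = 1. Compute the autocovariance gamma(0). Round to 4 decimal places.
\gamma(0) = 3.5775

Multiply the model equation by X_{t-k} and take expectations. With theta_0 = psi_0 = 1 and psi_j the MA(infinity) weights, this gives
  gamma(k) - sum_i phi_i gamma(k-i) = c_k,
  c_k = sigma^2 * sum_{j=k..q} theta_j psi_{j-k}   (c_k = 0 for k > q),
using gamma(-m) = gamma(m).
psi-weights needed (psi_j = theta_j + sum_i phi_i psi_{j-i}):
  psi_1 = theta_1 + phi_1 = -0.228 + (-0.346) = -0.574
Right-hand sides:
  c_0 = sigma^2 (1 + theta_1 psi_1) = 1 * (1 + (-0.228)(-0.574)) = 1 * 1.130872 = 1.130872
  c_1 = sigma^2 theta_1 = 1 * (-0.228) = -0.228
  c_2 = 0
Equations for k = 0, 1, 2 (AR order 2, c_2 = 0):
  (E0) gamma(0) = phi_1 gamma(1) + phi_2 gamma(2) + c_0
  (E1) gamma(1) = phi_1 gamma(0) + phi_2 gamma(1) + c_1
  (E2) gamma(2) = phi_1 gamma(1) + phi_2 gamma(0)
From (E1): gamma(1) = A gamma(0) + B with
  A = phi_1 / (1 - phi_2) = -0.346 / 0.496 = -0.697581,   B = c_1 / (1 - phi_2) = -0.228 / 0.496 = -0.459677.
Insert (E2) into (E0): gamma(0) (1 - phi_2^2) = phi_1 (1 + phi_2) gamma(1) + c_0.
  phi_1 (1 + phi_2) = (-0.346)(1.504) = -0.520384,   1 - phi_2^2 = 0.745984.
Replace gamma(1) by A gamma(0) + B and collect gamma(0):
  gamma(0) [0.745984 - (-0.520384)(-0.697581)] = (-0.520384)(-0.459677) + 1.130872
  gamma(0) * 0.382974 = 1.370081
  gamma(0) = 1.370081 / 0.382974 = 3.577475.
Therefore gamma(0) = 3.5775 (to 4 decimal places).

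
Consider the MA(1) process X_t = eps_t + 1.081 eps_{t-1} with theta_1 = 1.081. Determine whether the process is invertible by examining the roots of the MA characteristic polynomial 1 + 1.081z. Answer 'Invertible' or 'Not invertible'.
\text{Not invertible}

The MA(q) characteristic polynomial is P(z) = 1 + 1.081z.
Invertibility requires all roots to lie outside the unit circle, i.e. |z| > 1 for every root.
This is linear in z: 1 + (1.081) z = 0  =>  z = -1/(1.081) = -0.925069,  |z| = 0.925069.
Moduli of all roots: 0.9251.
All moduli strictly greater than 1? No.
Verdict: Not invertible.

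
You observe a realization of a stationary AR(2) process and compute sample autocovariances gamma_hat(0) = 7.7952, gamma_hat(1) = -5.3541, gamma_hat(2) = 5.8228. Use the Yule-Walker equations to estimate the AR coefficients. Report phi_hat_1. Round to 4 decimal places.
\hat\phi_{1} = -0.3290

The Yule-Walker equations for an AR(p) process read, in matrix form,
  Gamma_p phi = r_p,   with   (Gamma_p)_{ij} = gamma(|i - j|),
                       (r_p)_i = gamma(i),   i,j = 1..p.
Substitute the sample gammas (Toeplitz matrix and right-hand side of size 2):
  Gamma_p = [[7.7952, -5.3541], [-5.3541, 7.7952]]
  r_p     = [-5.3541, 5.8228]
Written out:
  7.7952 phi_1 - 5.3541 phi_2 = -5.3541
  -5.3541 phi_1 + 7.7952 phi_2 = 5.8228
Solve by Cramer's rule:
  det = gamma(0)^2 - gamma(1)^2 = (7.7952)^2 - (-5.3541)^2 = 60.76514304 - 28.66638681 = 32.09875623
  phi_hat_1 = [gamma(1) gamma(0) - gamma(1) gamma(2)] / det = [(-5.3541)(7.7952) - (-5.3541)(5.8228)] / 32.09875623 = -10.56042684 / 32.09875623 = -0.329
  phi_hat_2 = [gamma(0) gamma(2) - gamma(1)^2] / det = [(7.7952)(5.8228) - (-5.3541)^2] / 32.09875623 = 16.72350375 / 32.09875623 = 0.521
So phi_hat = [-0.3290, 0.5210].
Therefore phi_hat_1 = -0.3290.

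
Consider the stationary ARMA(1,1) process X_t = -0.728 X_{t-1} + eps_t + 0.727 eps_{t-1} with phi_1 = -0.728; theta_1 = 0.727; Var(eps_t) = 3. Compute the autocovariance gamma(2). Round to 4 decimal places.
\gamma(2) = 0.0022

Multiply the model equation by X_{t-k} and take expectations. With theta_0 = psi_0 = 1 and psi_j the MA(infinity) weights, this gives
  gamma(k) - sum_i phi_i gamma(k-i) = c_k,
  c_k = sigma^2 * sum_{j=k..q} theta_j psi_{j-k}   (c_k = 0 for k > q),
using gamma(-m) = gamma(m).
psi-weights needed (psi_j = theta_j + sum_i phi_i psi_{j-i}):
  psi_1 = theta_1 + phi_1 = 0.727 + (-0.728) = -0.001
Right-hand sides:
  c_0 = sigma^2 (1 + theta_1 psi_1) = 3 * (1 + (0.727)(-0.001)) = 3 * 0.999273 = 2.997819
  c_1 = sigma^2 theta_1 = 3 * (0.727) = 2.181
  c_2 = 0
Equations for k = 0 and k = 1 (AR order 1):
  gamma(0) = phi_1 gamma(1) + c_0
  gamma(1) = phi_1 gamma(0) + c_1
Substituting the second into the first: gamma(0) (1 - phi_1^2) = c_0 + phi_1 c_1, so
  gamma(0) = (c_0 + phi_1 c_1) / (1 - phi_1^2) = (2.997819 + (-0.728)(2.181)) / (1 - (-0.728)^2) = 1.410051 / 0.470016 = 3.000006.
  gamma(1) = phi_1 gamma(0) + c_1 = (-0.728)(3.000006) + (2.181) = -0.003005.
For k = 2 (> q): gamma(2) = phi_1 gamma(1) = (-0.728)(-0.003005) = 0.002187.
Therefore gamma(2) = 0.0022 (to 4 decimal places).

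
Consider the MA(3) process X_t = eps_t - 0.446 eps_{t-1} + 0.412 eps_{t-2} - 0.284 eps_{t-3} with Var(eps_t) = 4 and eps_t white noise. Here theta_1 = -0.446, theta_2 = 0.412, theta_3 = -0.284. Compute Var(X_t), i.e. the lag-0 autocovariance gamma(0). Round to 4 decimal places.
\gamma(0) = 5.7973

For an MA(q) process X_t = eps_t + sum_i theta_i eps_{t-i} with
Var(eps_t) = sigma^2, the variance is
  gamma(0) = sigma^2 * (1 + sum_i theta_i^2).
  sum_i theta_i^2 = (-0.446)^2 + (0.412)^2 + (-0.284)^2 = 0.198916 + 0.169744 + 0.080656 = 0.449316.
  gamma(0) = 4 * (1 + 0.449316) = 4 * 1.449316 = 5.797264, which rounds to 5.7973.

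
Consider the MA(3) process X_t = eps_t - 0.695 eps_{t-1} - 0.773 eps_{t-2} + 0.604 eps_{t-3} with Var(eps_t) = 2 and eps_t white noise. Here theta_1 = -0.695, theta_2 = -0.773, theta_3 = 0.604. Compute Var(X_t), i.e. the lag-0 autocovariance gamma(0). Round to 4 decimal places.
\gamma(0) = 4.8907

For an MA(q) process X_t = eps_t + sum_i theta_i eps_{t-i} with
Var(eps_t) = sigma^2, the variance is
  gamma(0) = sigma^2 * (1 + sum_i theta_i^2).
  sum_i theta_i^2 = (-0.695)^2 + (-0.773)^2 + (0.604)^2 = 0.483025 + 0.597529 + 0.364816 = 1.44537.
  gamma(0) = 2 * (1 + 1.44537) = 2 * 2.44537 = 4.89074, which rounds to 4.8907.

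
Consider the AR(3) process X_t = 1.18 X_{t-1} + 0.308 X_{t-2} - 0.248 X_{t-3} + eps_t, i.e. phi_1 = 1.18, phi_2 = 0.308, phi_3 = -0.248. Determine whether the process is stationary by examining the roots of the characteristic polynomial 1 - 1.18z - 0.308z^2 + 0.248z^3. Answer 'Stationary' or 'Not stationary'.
\text{Not stationary}

The AR(p) characteristic polynomial is P(z) = 1 - 1.18z - 0.308z^2 + 0.248z^3.
Stationarity requires all roots to lie outside the unit circle, i.e. |z| > 1 for every root.
Degree 3: look for a simple real root z0 first, then factor out (1 - z/z0) and solve the remaining quadratic.
Testing z0 = 2.5: P(2.5) = 1 + (-1.18)(2.5) + (-0.308)(2.5)^2 + (0.248)(2.5)^3
  = 1 + (-2.95) + (-1.925) + (3.875) = 0.  So z_0 = 2.5 is a root, |z_0| = 2.5.
Divide out the factor (1 - 0.4 z) = (1 - z/z0) (since 1/z0 = 0.4):
  P(z) = (1 - 0.4 z)(1 + (-0.78) z + (-0.62) z^2)
  [check: z-coef -0.78 - (0.4) = -1.18; z^2-coef -0.62 - (0.4)(-0.78) = -0.308; z^3-coef -(0.4)(-0.62) = 0.248.]
Remaining roots from the quadratic factor 1 + (-0.78) z + (-0.62) z^2:
  Set 1 + (-0.78) z + (-0.62) z^2 = 0, i.e. a z^2 + b z + c = 0 with a = -0.62, b = -0.78, c = 1.
  Discriminant D = b^2 - 4ac = (-0.78)^2 - 4*(-0.62)*1 = 0.6084 - (-2.48) = 3.0884.
  D >= 0, so the roots are real: z = (-b +/- sqrt(D)) / (2a) = (0.78 +/- 1.757384) / (-1.24).
    z_1 = (0.78 + 1.757384) / (-1.24) = -2.0463,   |z_1| = 2.0463.
    z_2 = (0.78 - 1.757384) / (-1.24) = 0.7882,   |z_2| = 0.7882.
Moduli of all roots: 2.5000, 2.0463, 0.7882.
All moduli strictly greater than 1? No.
Verdict: Not stationary.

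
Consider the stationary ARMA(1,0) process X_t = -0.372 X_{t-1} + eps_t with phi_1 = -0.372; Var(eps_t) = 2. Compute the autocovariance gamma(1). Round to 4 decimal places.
\gamma(1) = -0.8635

Multiply the model equation by X_{t-k} and take expectations. With theta_0 = psi_0 = 1 and psi_j the MA(infinity) weights, this gives
  gamma(k) - sum_i phi_i gamma(k-i) = c_k,
  c_k = sigma^2 * sum_{j=k..q} theta_j psi_{j-k}   (c_k = 0 for k > q),
using gamma(-m) = gamma(m).
Pure AR (q = 0): c_0 = sigma^2 = 2, c_k = 0 for k >= 1.
Equations for k = 0 and k = 1 (AR order 1):
  gamma(0) = phi_1 gamma(1) + c_0
  gamma(1) = phi_1 gamma(0) + c_1
Substituting the second into the first: gamma(0) (1 - phi_1^2) = c_0 + phi_1 c_1, so
  gamma(0) = c_0 / (1 - phi_1^2) = 2 / (1 - (-0.372)^2) = 2 / 0.861616 = 2.32122.
  gamma(1) = phi_1 gamma(0) = (-0.372)(2.32122) = -0.863494.
Therefore gamma(1) = -0.8635 (to 4 decimal places).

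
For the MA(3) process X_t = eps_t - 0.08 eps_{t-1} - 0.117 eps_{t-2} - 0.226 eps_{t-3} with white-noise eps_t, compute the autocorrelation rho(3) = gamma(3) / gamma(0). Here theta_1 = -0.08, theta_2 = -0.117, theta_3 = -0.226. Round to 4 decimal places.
\rho(3) = -0.2110

For an MA(q) process with theta_0 = 1, the autocovariance is
  gamma(k) = sigma^2 * sum_{i=0..q-k} theta_i * theta_{i+k},
and rho(k) = gamma(k) / gamma(0). Sigma^2 cancels.
  numerator   = (1)*(-0.226) = -0.226.
  denominator = (1)^2 + (-0.08)^2 + (-0.117)^2 + (-0.226)^2 = 1.071165.
  rho(3) = -0.226 / 1.071165 = -0.2110.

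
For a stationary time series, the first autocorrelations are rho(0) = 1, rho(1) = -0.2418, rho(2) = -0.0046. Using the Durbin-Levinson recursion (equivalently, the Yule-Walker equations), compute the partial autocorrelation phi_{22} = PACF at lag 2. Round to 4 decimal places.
\phi_{22} = -0.0670

The PACF at lag k is phi_{kk}, the last component of the solution
to the Yule-Walker system G_k phi = r_k where
  (G_k)_{ij} = rho(|i - j|), (r_k)_i = rho(i), i,j = 1..k.
Equivalently, Durbin-Levinson gives phi_{kk} iteratively:
  phi_{11} = rho(1)
  phi_{kk} = [rho(k) - sum_{j=1..k-1} phi_{k-1,j} rho(k-j)]
            / [1 - sum_{j=1..k-1} phi_{k-1,j} rho(j)],
  phi_{k,j} = phi_{k-1,j} - phi_{kk} phi_{k-1,k-j},  j = 1..k-1.
Step k = 1:
  phi_11 = rho(1) = -0.2418.
Step k = 2:
  phi_22 = [rho(2) - phi_11 rho(1)] / [1 - phi_11 rho(1)] = [-0.0046 - (-0.2418)(-0.2418)] / [1 - (-0.2418)(-0.2418)]
         = -0.06306724 / 0.94153276 = -0.067.
Therefore phi_{22} = -0.0670.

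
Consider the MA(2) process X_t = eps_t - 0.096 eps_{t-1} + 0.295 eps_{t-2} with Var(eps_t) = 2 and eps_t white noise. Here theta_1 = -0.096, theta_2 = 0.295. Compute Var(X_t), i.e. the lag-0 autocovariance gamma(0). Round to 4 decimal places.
\gamma(0) = 2.1925

For an MA(q) process X_t = eps_t + sum_i theta_i eps_{t-i} with
Var(eps_t) = sigma^2, the variance is
  gamma(0) = sigma^2 * (1 + sum_i theta_i^2).
  sum_i theta_i^2 = (-0.096)^2 + (0.295)^2 = 0.009216 + 0.087025 = 0.096241.
  gamma(0) = 2 * (1 + 0.096241) = 2 * 1.096241 = 2.192482, which rounds to 2.1925.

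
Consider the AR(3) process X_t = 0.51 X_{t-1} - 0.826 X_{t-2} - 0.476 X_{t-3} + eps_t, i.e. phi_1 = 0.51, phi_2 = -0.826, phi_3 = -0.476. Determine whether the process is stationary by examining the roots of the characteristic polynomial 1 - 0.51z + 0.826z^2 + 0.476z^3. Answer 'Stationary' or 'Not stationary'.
\text{Not stationary}

The AR(p) characteristic polynomial is P(z) = 1 - 0.51z + 0.826z^2 + 0.476z^3.
Stationarity requires all roots to lie outside the unit circle, i.e. |z| > 1 for every root.
Degree 3: look for a simple real root z0 first, then factor out (1 - z/z0) and solve the remaining quadratic.
Testing z0 = -2.5: P(-2.5) = 1 + (-0.51)(-2.5) + (0.826)(-2.5)^2 + (0.476)(-2.5)^3
  = 1 + (1.275) + (5.1625) + (-7.4375) = 0.  So z_0 = -2.5 is a root, |z_0| = 2.5.
Divide out the factor (1 + 0.4 z) = (1 - z/z0) (since 1/z0 = -0.4):
  P(z) = (1 + 0.4 z)(1 + (-0.91) z + (1.19) z^2)
  [check: z-coef -0.91 - (-0.4) = -0.51; z^2-coef 1.19 - (-0.4)(-0.91) = 0.826; z^3-coef -(-0.4)(1.19) = 0.476.]
Remaining roots from the quadratic factor 1 + (-0.91) z + (1.19) z^2:
  Set 1 + (-0.91) z + (1.19) z^2 = 0, i.e. a z^2 + b z + c = 0 with a = 1.19, b = -0.91, c = 1.
  Discriminant D = b^2 - 4ac = (-0.91)^2 - 4*(1.19)*1 = 0.8281 - (4.76) = -3.9319.
  D < 0, so the roots are the complex-conjugate pair z = (-b +/- i sqrt(-D)) / (2a) = 0.3824 +/- 0.8332i.
  For a conjugate pair |z|^2 = z * conj(z) = (product of roots) = c/a = 1/(1.19) = 0.840336, so |z| = sqrt(0.840336) = 0.9167 for both roots.
Moduli of all roots: 2.5000, 0.9167, 0.9167.
All moduli strictly greater than 1? No.
Verdict: Not stationary.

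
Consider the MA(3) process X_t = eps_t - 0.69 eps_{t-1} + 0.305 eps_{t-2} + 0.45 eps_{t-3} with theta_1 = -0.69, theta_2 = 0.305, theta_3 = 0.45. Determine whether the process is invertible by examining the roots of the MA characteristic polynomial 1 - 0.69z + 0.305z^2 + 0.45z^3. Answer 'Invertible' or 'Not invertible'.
\text{Invertible}

The MA(q) characteristic polynomial is P(z) = 1 - 0.69z + 0.305z^2 + 0.45z^3.
Invertibility requires all roots to lie outside the unit circle, i.e. |z| > 1 for every root.
Degree 3: look for a simple real root z0 first, then factor out (1 - z/z0) and solve the remaining quadratic.
Testing z0 = -2: P(-2) = 1 + (-0.69)(-2) + (0.305)(-2)^2 + (0.45)(-2)^3
  = 1 + (1.38) + (1.22) + (-3.6) = 0.  So z_0 = -2 is a root, |z_0| = 2.
Divide out the factor (1 + 0.5 z) = (1 - z/z0) (since 1/z0 = -0.5):
  P(z) = (1 + 0.5 z)(1 + (-1.19) z + (0.9) z^2)
  [check: z-coef -1.19 - (-0.5) = -0.69; z^2-coef 0.9 - (-0.5)(-1.19) = 0.305; z^3-coef -(-0.5)(0.9) = 0.45.]
Remaining roots from the quadratic factor 1 + (-1.19) z + (0.9) z^2:
  Set 1 + (-1.19) z + (0.9) z^2 = 0, i.e. a z^2 + b z + c = 0 with a = 0.9, b = -1.19, c = 1.
  Discriminant D = b^2 - 4ac = (-1.19)^2 - 4*(0.9)*1 = 1.4161 - (3.6) = -2.1839.
  D < 0, so the roots are the complex-conjugate pair z = (-b +/- i sqrt(-D)) / (2a) = 0.6611 +/- 0.821i.
  For a conjugate pair |z|^2 = z * conj(z) = (product of roots) = c/a = 1/(0.9) = 1.111111, so |z| = sqrt(1.111111) = 1.0541 for both roots.
Moduli of all roots: 2.0000, 1.0541, 1.0541.
All moduli strictly greater than 1? Yes.
Verdict: Invertible.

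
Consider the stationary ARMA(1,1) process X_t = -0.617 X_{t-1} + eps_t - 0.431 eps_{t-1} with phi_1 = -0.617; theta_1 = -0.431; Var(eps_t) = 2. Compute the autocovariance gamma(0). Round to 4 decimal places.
\gamma(0) = 5.5469

Multiply the model equation by X_{t-k} and take expectations. With theta_0 = psi_0 = 1 and psi_j the MA(infinity) weights, this gives
  gamma(k) - sum_i phi_i gamma(k-i) = c_k,
  c_k = sigma^2 * sum_{j=k..q} theta_j psi_{j-k}   (c_k = 0 for k > q),
using gamma(-m) = gamma(m).
psi-weights needed (psi_j = theta_j + sum_i phi_i psi_{j-i}):
  psi_1 = theta_1 + phi_1 = -0.431 + (-0.617) = -1.048
Right-hand sides:
  c_0 = sigma^2 (1 + theta_1 psi_1) = 2 * (1 + (-0.431)(-1.048)) = 2 * 1.451688 = 2.903376
  c_1 = sigma^2 theta_1 = 2 * (-0.431) = -0.862
  c_2 = 0
Equations for k = 0 and k = 1 (AR order 1):
  gamma(0) = phi_1 gamma(1) + c_0
  gamma(1) = phi_1 gamma(0) + c_1
Substituting the second into the first: gamma(0) (1 - phi_1^2) = c_0 + phi_1 c_1, so
  gamma(0) = (c_0 + phi_1 c_1) / (1 - phi_1^2) = (2.903376 + (-0.617)(-0.862)) / (1 - (-0.617)^2) = 3.43523 / 0.619311 = 5.546858.
Therefore gamma(0) = 5.5469 (to 4 decimal places).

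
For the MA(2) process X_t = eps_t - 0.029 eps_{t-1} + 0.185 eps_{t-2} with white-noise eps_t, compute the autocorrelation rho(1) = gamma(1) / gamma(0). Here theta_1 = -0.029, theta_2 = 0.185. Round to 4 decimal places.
\rho(1) = -0.0332

For an MA(q) process with theta_0 = 1, the autocovariance is
  gamma(k) = sigma^2 * sum_{i=0..q-k} theta_i * theta_{i+k},
and rho(k) = gamma(k) / gamma(0). Sigma^2 cancels.
  numerator   = (1)*(-0.029) + (-0.029)*(0.185) = -0.034365.
  denominator = (1)^2 + (-0.029)^2 + (0.185)^2 = 1.035066.
  rho(1) = -0.034365 / 1.035066 = -0.0332.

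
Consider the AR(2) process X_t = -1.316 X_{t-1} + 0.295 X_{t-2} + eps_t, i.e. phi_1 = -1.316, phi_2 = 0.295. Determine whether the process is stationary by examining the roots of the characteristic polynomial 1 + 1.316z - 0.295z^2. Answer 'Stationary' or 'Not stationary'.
\text{Not stationary}

The AR(p) characteristic polynomial is P(z) = 1 + 1.316z - 0.295z^2.
Stationarity requires all roots to lie outside the unit circle, i.e. |z| > 1 for every root.
Set 1 + (1.316) z + (-0.295) z^2 = 0, i.e. a z^2 + b z + c = 0 with a = -0.295, b = 1.316, c = 1.
Discriminant D = b^2 - 4ac = (1.316)^2 - 4*(-0.295)*1 = 1.731856 - (-1.18) = 2.911856.
D >= 0, so the roots are real: z = (-b +/- sqrt(D)) / (2a) = (-1.316 +/- 1.706416) / (-0.59).
  z_1 = (-1.316 + 1.706416) / (-0.59) = -0.6617,   |z_1| = 0.6617.
  z_2 = (-1.316 - 1.706416) / (-0.59) = 5.1227,   |z_2| = 5.1227.
Moduli of all roots: 0.6617, 5.1227.
All moduli strictly greater than 1? No.
Verdict: Not stationary.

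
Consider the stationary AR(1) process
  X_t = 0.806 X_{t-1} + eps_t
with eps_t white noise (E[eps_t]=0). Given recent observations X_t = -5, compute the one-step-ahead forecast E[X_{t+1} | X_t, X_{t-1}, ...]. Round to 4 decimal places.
E[X_{t+1} \mid \mathcal F_t] = -4.0300

For an AR(p) model X_t = c + sum_i phi_i X_{t-i} + eps_t, the
one-step-ahead conditional mean is
  E[X_{t+1} | X_t, ...] = c + sum_i phi_i X_{t+1-i}.
Substitute known values:
  E[X_{t+1} | ...] = (0.806) * (-5)
                   = -4.0300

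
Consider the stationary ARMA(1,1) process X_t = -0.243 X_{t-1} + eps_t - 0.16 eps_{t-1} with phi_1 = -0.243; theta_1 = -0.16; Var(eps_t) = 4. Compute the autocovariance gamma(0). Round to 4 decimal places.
\gamma(0) = 4.6904

Multiply the model equation by X_{t-k} and take expectations. With theta_0 = psi_0 = 1 and psi_j the MA(infinity) weights, this gives
  gamma(k) - sum_i phi_i gamma(k-i) = c_k,
  c_k = sigma^2 * sum_{j=k..q} theta_j psi_{j-k}   (c_k = 0 for k > q),
using gamma(-m) = gamma(m).
psi-weights needed (psi_j = theta_j + sum_i phi_i psi_{j-i}):
  psi_1 = theta_1 + phi_1 = -0.16 + (-0.243) = -0.403
Right-hand sides:
  c_0 = sigma^2 (1 + theta_1 psi_1) = 4 * (1 + (-0.16)(-0.403)) = 4 * 1.06448 = 4.25792
  c_1 = sigma^2 theta_1 = 4 * (-0.16) = -0.64
  c_2 = 0
Equations for k = 0 and k = 1 (AR order 1):
  gamma(0) = phi_1 gamma(1) + c_0
  gamma(1) = phi_1 gamma(0) + c_1
Substituting the second into the first: gamma(0) (1 - phi_1^2) = c_0 + phi_1 c_1, so
  gamma(0) = (c_0 + phi_1 c_1) / (1 - phi_1^2) = (4.25792 + (-0.243)(-0.64)) / (1 - (-0.243)^2) = 4.41344 / 0.940951 = 4.690404.
Therefore gamma(0) = 4.6904 (to 4 decimal places).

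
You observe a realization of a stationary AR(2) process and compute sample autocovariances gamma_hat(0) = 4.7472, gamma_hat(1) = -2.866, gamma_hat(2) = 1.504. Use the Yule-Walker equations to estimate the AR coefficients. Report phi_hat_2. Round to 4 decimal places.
\hat\phi_{2} = -0.0750

The Yule-Walker equations for an AR(p) process read, in matrix form,
  Gamma_p phi = r_p,   with   (Gamma_p)_{ij} = gamma(|i - j|),
                       (r_p)_i = gamma(i),   i,j = 1..p.
Substitute the sample gammas (Toeplitz matrix and right-hand side of size 2):
  Gamma_p = [[4.7472, -2.866], [-2.866, 4.7472]]
  r_p     = [-2.866, 1.504]
Written out:
  4.7472 phi_1 - 2.866 phi_2 = -2.866
  -2.866 phi_1 + 4.7472 phi_2 = 1.504
Solve by Cramer's rule:
  det = gamma(0)^2 - gamma(1)^2 = (4.7472)^2 - (-2.866)^2 = 22.53590784 - 8.213956 = 14.32195184
  phi_hat_1 = [gamma(1) gamma(0) - gamma(1) gamma(2)] / det = [(-2.866)(4.7472) - (-2.866)(1.504)] / 14.32195184 = -9.2950112 / 14.32195184 = -0.649
  phi_hat_2 = [gamma(0) gamma(2) - gamma(1)^2] / det = [(4.7472)(1.504) - (-2.866)^2] / 14.32195184 = -1.0741672 / 14.32195184 = -0.075
So phi_hat = [-0.6490, -0.0750].
Therefore phi_hat_2 = -0.0750.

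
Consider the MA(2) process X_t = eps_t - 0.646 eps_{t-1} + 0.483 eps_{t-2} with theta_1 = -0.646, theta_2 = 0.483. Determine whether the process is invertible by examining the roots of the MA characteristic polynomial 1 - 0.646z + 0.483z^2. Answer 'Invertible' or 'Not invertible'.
\text{Invertible}

The MA(q) characteristic polynomial is P(z) = 1 - 0.646z + 0.483z^2.
Invertibility requires all roots to lie outside the unit circle, i.e. |z| > 1 for every root.
Set 1 + (-0.646) z + (0.483) z^2 = 0, i.e. a z^2 + b z + c = 0 with a = 0.483, b = -0.646, c = 1.
Discriminant D = b^2 - 4ac = (-0.646)^2 - 4*(0.483)*1 = 0.417316 - (1.932) = -1.514684.
D < 0, so the roots are the complex-conjugate pair z = (-b +/- i sqrt(-D)) / (2a) = 0.6687 +/- 1.274i.
For a conjugate pair |z|^2 = z * conj(z) = (product of roots) = c/a = 1/(0.483) = 2.070393, so |z| = sqrt(2.070393) = 1.4389 for both roots.
Moduli of all roots: 1.4389, 1.4389.
All moduli strictly greater than 1? Yes.
Verdict: Invertible.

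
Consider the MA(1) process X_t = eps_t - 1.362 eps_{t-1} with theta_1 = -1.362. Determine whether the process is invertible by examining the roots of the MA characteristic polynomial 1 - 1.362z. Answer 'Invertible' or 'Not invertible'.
\text{Not invertible}

The MA(q) characteristic polynomial is P(z) = 1 - 1.362z.
Invertibility requires all roots to lie outside the unit circle, i.e. |z| > 1 for every root.
This is linear in z: 1 + (-1.362) z = 0  =>  z = -1/(-1.362) = 0.734214,  |z| = 0.734214.
Moduli of all roots: 0.7342.
All moduli strictly greater than 1? No.
Verdict: Not invertible.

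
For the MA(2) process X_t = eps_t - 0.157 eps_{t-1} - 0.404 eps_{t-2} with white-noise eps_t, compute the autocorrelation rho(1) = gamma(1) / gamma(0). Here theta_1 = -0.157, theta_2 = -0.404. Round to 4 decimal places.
\rho(1) = -0.0788

For an MA(q) process with theta_0 = 1, the autocovariance is
  gamma(k) = sigma^2 * sum_{i=0..q-k} theta_i * theta_{i+k},
and rho(k) = gamma(k) / gamma(0). Sigma^2 cancels.
  numerator   = (1)*(-0.157) + (-0.157)*(-0.404) = -0.093572.
  denominator = (1)^2 + (-0.157)^2 + (-0.404)^2 = 1.187865.
  rho(1) = -0.093572 / 1.187865 = -0.0788.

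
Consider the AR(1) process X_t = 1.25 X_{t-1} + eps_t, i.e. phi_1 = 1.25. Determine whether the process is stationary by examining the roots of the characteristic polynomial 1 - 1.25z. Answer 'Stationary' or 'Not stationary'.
\text{Not stationary}

The AR(p) characteristic polynomial is P(z) = 1 - 1.25z.
Stationarity requires all roots to lie outside the unit circle, i.e. |z| > 1 for every root.
This is linear in z: 1 + (-1.25) z = 0  =>  z = -1/(-1.25) = 0.8,  |z| = 0.8.
Moduli of all roots: 0.8000.
All moduli strictly greater than 1? No.
Verdict: Not stationary.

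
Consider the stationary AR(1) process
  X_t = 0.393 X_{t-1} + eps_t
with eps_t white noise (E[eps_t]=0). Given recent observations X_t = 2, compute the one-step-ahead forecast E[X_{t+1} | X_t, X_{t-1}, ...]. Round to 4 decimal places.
E[X_{t+1} \mid \mathcal F_t] = 0.7860

For an AR(p) model X_t = c + sum_i phi_i X_{t-i} + eps_t, the
one-step-ahead conditional mean is
  E[X_{t+1} | X_t, ...] = c + sum_i phi_i X_{t+1-i}.
Substitute known values:
  E[X_{t+1} | ...] = (0.393) * (2)
                   = 0.7860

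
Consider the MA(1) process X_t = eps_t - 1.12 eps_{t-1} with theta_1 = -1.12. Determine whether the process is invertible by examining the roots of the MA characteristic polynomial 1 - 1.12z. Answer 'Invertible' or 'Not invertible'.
\text{Not invertible}

The MA(q) characteristic polynomial is P(z) = 1 - 1.12z.
Invertibility requires all roots to lie outside the unit circle, i.e. |z| > 1 for every root.
This is linear in z: 1 + (-1.12) z = 0  =>  z = -1/(-1.12) = 0.892857,  |z| = 0.892857.
Moduli of all roots: 0.8929.
All moduli strictly greater than 1? No.
Verdict: Not invertible.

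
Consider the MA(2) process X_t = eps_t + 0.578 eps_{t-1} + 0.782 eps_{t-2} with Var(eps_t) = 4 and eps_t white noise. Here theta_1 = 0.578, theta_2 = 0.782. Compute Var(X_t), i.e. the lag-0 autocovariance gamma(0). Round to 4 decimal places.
\gamma(0) = 7.7824

For an MA(q) process X_t = eps_t + sum_i theta_i eps_{t-i} with
Var(eps_t) = sigma^2, the variance is
  gamma(0) = sigma^2 * (1 + sum_i theta_i^2).
  sum_i theta_i^2 = (0.578)^2 + (0.782)^2 = 0.334084 + 0.611524 = 0.945608.
  gamma(0) = 4 * (1 + 0.945608) = 4 * 1.945608 = 7.782432, which rounds to 7.7824.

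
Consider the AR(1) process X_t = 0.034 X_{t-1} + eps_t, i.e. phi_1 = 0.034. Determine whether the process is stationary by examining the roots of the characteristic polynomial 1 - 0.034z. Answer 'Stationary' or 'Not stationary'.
\text{Stationary}

The AR(p) characteristic polynomial is P(z) = 1 - 0.034z.
Stationarity requires all roots to lie outside the unit circle, i.e. |z| > 1 for every root.
This is linear in z: 1 + (-0.034) z = 0  =>  z = -1/(-0.034) = 29.411765,  |z| = 29.411765.
Moduli of all roots: 29.4118.
All moduli strictly greater than 1? Yes.
Verdict: Stationary.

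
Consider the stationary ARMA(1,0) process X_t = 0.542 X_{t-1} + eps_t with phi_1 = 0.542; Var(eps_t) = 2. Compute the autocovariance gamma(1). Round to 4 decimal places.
\gamma(1) = 1.5349

Multiply the model equation by X_{t-k} and take expectations. With theta_0 = psi_0 = 1 and psi_j the MA(infinity) weights, this gives
  gamma(k) - sum_i phi_i gamma(k-i) = c_k,
  c_k = sigma^2 * sum_{j=k..q} theta_j psi_{j-k}   (c_k = 0 for k > q),
using gamma(-m) = gamma(m).
Pure AR (q = 0): c_0 = sigma^2 = 2, c_k = 0 for k >= 1.
Equations for k = 0 and k = 1 (AR order 1):
  gamma(0) = phi_1 gamma(1) + c_0
  gamma(1) = phi_1 gamma(0) + c_1
Substituting the second into the first: gamma(0) (1 - phi_1^2) = c_0 + phi_1 c_1, so
  gamma(0) = c_0 / (1 - phi_1^2) = 2 / (1 - (0.542)^2) = 2 / 0.706236 = 2.831915.
  gamma(1) = phi_1 gamma(0) = (0.542)(2.831915) = 1.534898.
Therefore gamma(1) = 1.5349 (to 4 decimal places).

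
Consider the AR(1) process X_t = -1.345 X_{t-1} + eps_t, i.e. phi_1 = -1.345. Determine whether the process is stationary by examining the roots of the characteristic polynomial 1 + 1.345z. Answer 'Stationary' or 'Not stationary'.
\text{Not stationary}

The AR(p) characteristic polynomial is P(z) = 1 + 1.345z.
Stationarity requires all roots to lie outside the unit circle, i.e. |z| > 1 for every root.
This is linear in z: 1 + (1.345) z = 0  =>  z = -1/(1.345) = -0.743494,  |z| = 0.743494.
Moduli of all roots: 0.7435.
All moduli strictly greater than 1? No.
Verdict: Not stationary.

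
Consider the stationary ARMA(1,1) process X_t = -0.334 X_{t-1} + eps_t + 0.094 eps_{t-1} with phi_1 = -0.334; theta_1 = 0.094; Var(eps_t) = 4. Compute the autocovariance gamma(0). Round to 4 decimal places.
\gamma(0) = 4.2593

Multiply the model equation by X_{t-k} and take expectations. With theta_0 = psi_0 = 1 and psi_j the MA(infinity) weights, this gives
  gamma(k) - sum_i phi_i gamma(k-i) = c_k,
  c_k = sigma^2 * sum_{j=k..q} theta_j psi_{j-k}   (c_k = 0 for k > q),
using gamma(-m) = gamma(m).
psi-weights needed (psi_j = theta_j + sum_i phi_i psi_{j-i}):
  psi_1 = theta_1 + phi_1 = 0.094 + (-0.334) = -0.24
Right-hand sides:
  c_0 = sigma^2 (1 + theta_1 psi_1) = 4 * (1 + (0.094)(-0.24)) = 4 * 0.97744 = 3.90976
  c_1 = sigma^2 theta_1 = 4 * (0.094) = 0.376
  c_2 = 0
Equations for k = 0 and k = 1 (AR order 1):
  gamma(0) = phi_1 gamma(1) + c_0
  gamma(1) = phi_1 gamma(0) + c_1
Substituting the second into the first: gamma(0) (1 - phi_1^2) = c_0 + phi_1 c_1, so
  gamma(0) = (c_0 + phi_1 c_1) / (1 - phi_1^2) = (3.90976 + (-0.334)(0.376)) / (1 - (-0.334)^2) = 3.784176 / 0.888444 = 4.25933.
Therefore gamma(0) = 4.2593 (to 4 decimal places).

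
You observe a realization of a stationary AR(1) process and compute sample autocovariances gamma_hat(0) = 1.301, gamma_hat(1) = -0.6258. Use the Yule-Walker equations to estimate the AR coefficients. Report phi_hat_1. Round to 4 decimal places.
\hat\phi_{1} = -0.4810

The Yule-Walker equations for an AR(p) process read, in matrix form,
  Gamma_p phi = r_p,   with   (Gamma_p)_{ij} = gamma(|i - j|),
                       (r_p)_i = gamma(i),   i,j = 1..p.
Substitute the sample gammas (Toeplitz matrix and right-hand side of size 1):
  Gamma_p = [[1.301]]
  r_p     = [-0.6258]
With p = 1 this is the single equation gamma(0) phi_1 = gamma(1):
  phi_hat_1 = gamma(1) / gamma(0) = -0.6258 / 1.301 = -0.4810.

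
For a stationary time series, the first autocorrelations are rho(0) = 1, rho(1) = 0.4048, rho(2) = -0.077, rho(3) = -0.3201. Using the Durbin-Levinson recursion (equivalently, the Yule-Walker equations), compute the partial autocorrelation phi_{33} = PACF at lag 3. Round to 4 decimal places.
\phi_{33} = -0.2130

The PACF at lag k is phi_{kk}, the last component of the solution
to the Yule-Walker system G_k phi = r_k where
  (G_k)_{ij} = rho(|i - j|), (r_k)_i = rho(i), i,j = 1..k.
Equivalently, Durbin-Levinson gives phi_{kk} iteratively:
  phi_{11} = rho(1)
  phi_{kk} = [rho(k) - sum_{j=1..k-1} phi_{k-1,j} rho(k-j)]
            / [1 - sum_{j=1..k-1} phi_{k-1,j} rho(j)],
  phi_{k,j} = phi_{k-1,j} - phi_{kk} phi_{k-1,k-j},  j = 1..k-1.
Step k = 1:
  phi_11 = rho(1) = 0.4048.
Step k = 2:
  phi_22 = [rho(2) - phi_11 rho(1)] / [1 - phi_11 rho(1)] = [-0.077 - (0.4048)(0.4048)] / [1 - (0.4048)(0.4048)]
         = -0.24086304 / 0.83613696 = -0.288066.
  Update: phi_21 = phi_11 - phi_22 phi_11 = 0.4048 - (-0.288066)(0.4048) = 0.521409.
Step k = 3:
  phi_33 = [rho(3) - phi_21 rho(2) - phi_22 rho(1)] / [1 - phi_21 rho(1) - phi_22 rho(2)]
    numerator   = -0.3201 - (0.521409)(-0.077) - (-0.288066)(0.4048) = -0.16334217
    denominator = 1 - (0.521409)(0.4048) - (-0.288066)(-0.077) = 0.76675239
  phi_33 = -0.16334217 / 0.76675239 = -0.213.
Therefore phi_{33} = -0.2130.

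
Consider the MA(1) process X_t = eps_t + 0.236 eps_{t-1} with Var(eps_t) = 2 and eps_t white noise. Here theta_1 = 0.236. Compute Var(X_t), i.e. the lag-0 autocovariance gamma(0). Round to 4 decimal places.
\gamma(0) = 2.1114

For an MA(q) process X_t = eps_t + sum_i theta_i eps_{t-i} with
Var(eps_t) = sigma^2, the variance is
  gamma(0) = sigma^2 * (1 + sum_i theta_i^2).
  sum_i theta_i^2 = (0.236)^2 = 0.055696.
  gamma(0) = 2 * (1 + 0.055696) = 2 * 1.055696 = 2.111392, which rounds to 2.1114.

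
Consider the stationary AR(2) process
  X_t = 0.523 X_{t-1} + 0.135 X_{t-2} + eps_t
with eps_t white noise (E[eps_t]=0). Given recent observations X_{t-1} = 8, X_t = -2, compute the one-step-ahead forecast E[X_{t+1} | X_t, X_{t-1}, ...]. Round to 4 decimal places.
E[X_{t+1} \mid \mathcal F_t] = 0.0340

For an AR(p) model X_t = c + sum_i phi_i X_{t-i} + eps_t, the
one-step-ahead conditional mean is
  E[X_{t+1} | X_t, ...] = c + sum_i phi_i X_{t+1-i}.
Substitute known values:
  E[X_{t+1} | ...] = (0.523) * (-2) + (0.135) * (8)
                   = 0.0340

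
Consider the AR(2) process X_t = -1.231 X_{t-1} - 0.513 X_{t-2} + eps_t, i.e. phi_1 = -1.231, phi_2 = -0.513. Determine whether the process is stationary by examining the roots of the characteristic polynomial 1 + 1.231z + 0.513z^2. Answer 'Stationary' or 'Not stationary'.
\text{Stationary}

The AR(p) characteristic polynomial is P(z) = 1 + 1.231z + 0.513z^2.
Stationarity requires all roots to lie outside the unit circle, i.e. |z| > 1 for every root.
Set 1 + (1.231) z + (0.513) z^2 = 0, i.e. a z^2 + b z + c = 0 with a = 0.513, b = 1.231, c = 1.
Discriminant D = b^2 - 4ac = (1.231)^2 - 4*(0.513)*1 = 1.515361 - (2.052) = -0.536639.
D < 0, so the roots are the complex-conjugate pair z = (-b +/- i sqrt(-D)) / (2a) = -1.1998 +/- 0.714i.
For a conjugate pair |z|^2 = z * conj(z) = (product of roots) = c/a = 1/(0.513) = 1.949318, so |z| = sqrt(1.949318) = 1.3962 for both roots.
Moduli of all roots: 1.3962, 1.3962.
All moduli strictly greater than 1? Yes.
Verdict: Stationary.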